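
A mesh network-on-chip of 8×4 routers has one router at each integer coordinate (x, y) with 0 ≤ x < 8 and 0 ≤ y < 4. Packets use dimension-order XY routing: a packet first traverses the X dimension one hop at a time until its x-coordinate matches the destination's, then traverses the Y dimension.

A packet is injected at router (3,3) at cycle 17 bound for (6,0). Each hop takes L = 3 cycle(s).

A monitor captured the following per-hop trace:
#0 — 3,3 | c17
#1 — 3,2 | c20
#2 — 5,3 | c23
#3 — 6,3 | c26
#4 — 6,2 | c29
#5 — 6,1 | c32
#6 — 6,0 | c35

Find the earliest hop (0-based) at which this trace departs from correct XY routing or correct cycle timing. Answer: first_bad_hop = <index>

first_bad_hop = 1

  1: Δx=+0 Δy=-1 Δt=3 [BAD: Y-move but x=3≠6]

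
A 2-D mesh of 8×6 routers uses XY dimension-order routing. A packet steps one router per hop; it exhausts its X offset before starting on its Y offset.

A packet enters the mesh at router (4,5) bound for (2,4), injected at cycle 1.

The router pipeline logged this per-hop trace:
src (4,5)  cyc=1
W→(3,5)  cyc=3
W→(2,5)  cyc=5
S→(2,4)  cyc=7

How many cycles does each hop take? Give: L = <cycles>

cyc[1] − cyc[0] = 3 − 1 = 2.
Each hop adds L, hence L = 2.

L = 2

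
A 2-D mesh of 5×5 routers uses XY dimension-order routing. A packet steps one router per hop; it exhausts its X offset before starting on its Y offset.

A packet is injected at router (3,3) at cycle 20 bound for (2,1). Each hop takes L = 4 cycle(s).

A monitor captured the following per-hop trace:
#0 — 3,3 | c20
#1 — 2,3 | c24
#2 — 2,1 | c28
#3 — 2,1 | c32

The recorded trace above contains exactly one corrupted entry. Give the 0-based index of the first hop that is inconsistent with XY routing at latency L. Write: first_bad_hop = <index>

first_bad_hop = 2

[1] (-1,+0) / 4c ⇒ ok
[2] (+0,-2) / 4c ⇒ BAD: non-unit step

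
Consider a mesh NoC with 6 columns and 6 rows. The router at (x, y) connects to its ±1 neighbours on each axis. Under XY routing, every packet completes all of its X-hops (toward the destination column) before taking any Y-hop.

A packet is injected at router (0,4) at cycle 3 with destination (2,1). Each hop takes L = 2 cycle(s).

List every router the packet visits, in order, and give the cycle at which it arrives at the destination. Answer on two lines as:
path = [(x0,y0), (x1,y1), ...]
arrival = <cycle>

path = [(0,4), (1,4), (2,4), (2,3), (2,2), (2,1)]
arrival = 13

#0 — 0,4 | c3
#1 — 1,4 | c5 | E
#2 — 2,4 | c7 | E
#3 — 2,3 | c9 | S
#4 — 2,2 | c11 | S
#5 — 2,1 | c13 | S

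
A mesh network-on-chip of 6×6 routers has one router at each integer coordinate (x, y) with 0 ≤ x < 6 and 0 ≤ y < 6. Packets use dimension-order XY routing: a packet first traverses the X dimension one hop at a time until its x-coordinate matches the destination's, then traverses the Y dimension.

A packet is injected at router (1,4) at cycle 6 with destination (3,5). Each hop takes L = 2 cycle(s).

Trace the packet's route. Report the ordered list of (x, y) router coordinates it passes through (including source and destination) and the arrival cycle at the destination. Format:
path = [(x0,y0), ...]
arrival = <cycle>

[0] x=1 y=4 t=6
[1] x=2 y=4 t=8 →E
[2] x=3 y=4 t=10 →E
[3] x=3 y=5 t=12 →N

path = [(1,4), (2,4), (3,4), (3,5)]
arrival = 12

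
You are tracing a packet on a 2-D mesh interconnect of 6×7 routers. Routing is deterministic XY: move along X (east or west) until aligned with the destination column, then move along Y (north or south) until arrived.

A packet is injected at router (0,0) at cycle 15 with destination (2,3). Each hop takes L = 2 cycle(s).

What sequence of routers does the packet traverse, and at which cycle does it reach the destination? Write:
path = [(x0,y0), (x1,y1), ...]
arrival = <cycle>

[0] x=0 y=0 t=15
[1] x=1 y=0 t=17 →E
[2] x=2 y=0 t=19 →E
[3] x=2 y=1 t=21 →N
[4] x=2 y=2 t=23 →N
[5] x=2 y=3 t=25 →N

path = [(0,0), (1,0), (2,0), (2,1), (2,2), (2,3)]
arrival = 25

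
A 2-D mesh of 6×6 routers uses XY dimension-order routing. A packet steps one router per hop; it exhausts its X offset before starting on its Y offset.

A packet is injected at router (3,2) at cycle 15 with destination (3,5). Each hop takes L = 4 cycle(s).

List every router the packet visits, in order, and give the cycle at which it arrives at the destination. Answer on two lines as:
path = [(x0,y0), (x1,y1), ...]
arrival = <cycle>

path = [(3,2), (3,3), (3,4), (3,5)]
arrival = 27

  0. router=(3,2) cycle=15 (inject)
  1. router=(3,3) cycle=19 dir=N
  2. router=(3,4) cycle=23 dir=N
  3. router=(3,5) cycle=27 dir=N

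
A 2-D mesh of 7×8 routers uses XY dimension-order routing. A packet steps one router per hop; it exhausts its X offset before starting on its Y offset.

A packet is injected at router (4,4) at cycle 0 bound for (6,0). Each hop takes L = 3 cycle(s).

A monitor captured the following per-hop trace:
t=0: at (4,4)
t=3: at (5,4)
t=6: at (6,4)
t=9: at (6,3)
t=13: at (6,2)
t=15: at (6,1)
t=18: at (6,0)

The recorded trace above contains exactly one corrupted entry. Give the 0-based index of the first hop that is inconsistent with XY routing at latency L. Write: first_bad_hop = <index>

first_bad_hop = 4

hop 1: step (+1,+0), +3 cyc — ok
hop 2: step (+1,+0), +3 cyc — ok
hop 3: step (+0,-1), +3 cyc — ok
hop 4: step (+0,-1), +4 cyc — BAD: Δcyc=4≠L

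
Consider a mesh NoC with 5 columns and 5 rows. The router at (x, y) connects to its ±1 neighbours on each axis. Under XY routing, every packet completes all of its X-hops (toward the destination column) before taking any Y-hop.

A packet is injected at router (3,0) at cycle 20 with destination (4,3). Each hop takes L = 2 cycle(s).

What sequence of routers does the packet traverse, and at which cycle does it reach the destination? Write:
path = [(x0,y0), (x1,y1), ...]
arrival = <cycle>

[0] x=3 y=0 t=20
[1] x=4 y=0 t=22 →E
[2] x=4 y=1 t=24 →N
[3] x=4 y=2 t=26 →N
[4] x=4 y=3 t=28 →N

path = [(3,0), (4,0), (4,1), (4,2), (4,3)]
arrival = 28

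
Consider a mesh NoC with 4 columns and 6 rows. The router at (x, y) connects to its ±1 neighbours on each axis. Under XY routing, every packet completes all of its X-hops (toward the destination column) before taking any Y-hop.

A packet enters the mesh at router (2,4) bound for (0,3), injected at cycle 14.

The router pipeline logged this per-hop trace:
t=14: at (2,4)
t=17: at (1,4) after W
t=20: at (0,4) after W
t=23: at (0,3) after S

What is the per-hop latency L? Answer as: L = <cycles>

From hop 0 (14) to hop 1 (17): +3 cycles.
Each hop adds L, hence L = 3.

L = 3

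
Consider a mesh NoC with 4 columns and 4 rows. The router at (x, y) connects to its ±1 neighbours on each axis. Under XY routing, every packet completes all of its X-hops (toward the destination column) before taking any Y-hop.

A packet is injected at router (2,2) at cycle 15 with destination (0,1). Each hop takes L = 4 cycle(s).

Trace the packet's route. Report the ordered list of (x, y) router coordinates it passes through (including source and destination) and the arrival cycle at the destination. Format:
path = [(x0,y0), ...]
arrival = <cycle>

path = [(2,2), (1,2), (0,2), (0,1)]
arrival = 27

#0 — 2,2 | c15
#1 — 1,2 | c19 | W
#2 — 0,2 | c23 | W
#3 — 0,1 | c27 | S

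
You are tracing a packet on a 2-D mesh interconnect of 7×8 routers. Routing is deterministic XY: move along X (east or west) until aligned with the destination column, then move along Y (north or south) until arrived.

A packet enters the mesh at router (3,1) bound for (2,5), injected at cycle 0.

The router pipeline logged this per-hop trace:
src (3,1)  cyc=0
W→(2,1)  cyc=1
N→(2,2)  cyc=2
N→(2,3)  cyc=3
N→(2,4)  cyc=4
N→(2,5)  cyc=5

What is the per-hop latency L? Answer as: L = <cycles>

Between hops 0 and 1 the cycle counter advances 1 − 0 = 1.
One hop costs L cycles, so L = 1.

L = 1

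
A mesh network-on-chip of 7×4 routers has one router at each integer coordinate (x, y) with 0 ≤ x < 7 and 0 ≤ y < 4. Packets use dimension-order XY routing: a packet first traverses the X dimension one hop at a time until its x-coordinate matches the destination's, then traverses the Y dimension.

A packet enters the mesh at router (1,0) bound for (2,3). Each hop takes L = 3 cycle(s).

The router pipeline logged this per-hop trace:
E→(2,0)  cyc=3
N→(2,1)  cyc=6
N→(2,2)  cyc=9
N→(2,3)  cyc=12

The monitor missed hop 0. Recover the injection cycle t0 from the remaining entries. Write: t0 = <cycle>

At hop 1 the cycle is 3; in general cyc_k = t0 + kL.
Subtract one hop: t0 = 3 − 3 = 0.

t0 = 0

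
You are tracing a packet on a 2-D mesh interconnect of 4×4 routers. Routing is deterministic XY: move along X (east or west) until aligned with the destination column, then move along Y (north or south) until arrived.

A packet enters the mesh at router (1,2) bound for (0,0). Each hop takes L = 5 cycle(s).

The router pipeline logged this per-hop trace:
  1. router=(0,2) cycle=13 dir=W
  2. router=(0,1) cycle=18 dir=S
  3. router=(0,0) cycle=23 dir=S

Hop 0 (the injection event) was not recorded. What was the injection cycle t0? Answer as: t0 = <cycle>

The first recorded entry is hop 1 at cycle 13.
t0 = cyc[1] − L = 13 − 5 = 8.

t0 = 8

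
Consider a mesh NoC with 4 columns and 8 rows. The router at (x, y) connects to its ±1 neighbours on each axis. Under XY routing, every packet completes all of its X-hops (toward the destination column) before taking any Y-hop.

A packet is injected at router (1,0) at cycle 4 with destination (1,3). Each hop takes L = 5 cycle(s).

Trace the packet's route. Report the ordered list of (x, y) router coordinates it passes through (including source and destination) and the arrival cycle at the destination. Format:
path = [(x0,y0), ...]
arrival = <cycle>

#0 — 1,0 | c4
#1 — 1,1 | c9 | N
#2 — 1,2 | c14 | N
#3 — 1,3 | c19 | N

path = [(1,0), (1,1), (1,2), (1,3)]
arrival = 19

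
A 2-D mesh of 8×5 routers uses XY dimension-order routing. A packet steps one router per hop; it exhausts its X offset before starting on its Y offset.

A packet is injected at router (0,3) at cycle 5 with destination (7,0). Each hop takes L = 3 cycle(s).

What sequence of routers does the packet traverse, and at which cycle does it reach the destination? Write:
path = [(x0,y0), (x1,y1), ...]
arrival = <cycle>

path = [(0,3), (1,3), (2,3), (3,3), (4,3), (5,3), (6,3), (7,3), (7,2), (7,1), (7,0)]
arrival = 35

#0 — 0,3 | c5
#1 — 1,3 | c8 | E
#2 — 2,3 | c11 | E
#3 — 3,3 | c14 | E
#4 — 4,3 | c17 | E
#5 — 5,3 | c20 | E
#6 — 6,3 | c23 | E
#7 — 7,3 | c26 | E
#8 — 7,2 | c29 | S
#9 — 7,1 | c32 | S
#10 — 7,0 | c35 | S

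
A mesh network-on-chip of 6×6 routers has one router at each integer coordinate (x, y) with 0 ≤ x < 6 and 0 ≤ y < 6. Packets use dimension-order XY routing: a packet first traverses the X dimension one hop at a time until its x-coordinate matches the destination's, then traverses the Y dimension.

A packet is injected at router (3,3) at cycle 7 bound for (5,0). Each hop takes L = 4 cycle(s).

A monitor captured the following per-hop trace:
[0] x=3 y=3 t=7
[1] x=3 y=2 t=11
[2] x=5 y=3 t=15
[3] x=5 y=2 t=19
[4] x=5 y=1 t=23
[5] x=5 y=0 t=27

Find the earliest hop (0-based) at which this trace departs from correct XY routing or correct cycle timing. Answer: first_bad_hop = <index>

[1] (+0,-1) / 4c ⇒ BAD: Y-move but x=3≠5

first_bad_hop = 1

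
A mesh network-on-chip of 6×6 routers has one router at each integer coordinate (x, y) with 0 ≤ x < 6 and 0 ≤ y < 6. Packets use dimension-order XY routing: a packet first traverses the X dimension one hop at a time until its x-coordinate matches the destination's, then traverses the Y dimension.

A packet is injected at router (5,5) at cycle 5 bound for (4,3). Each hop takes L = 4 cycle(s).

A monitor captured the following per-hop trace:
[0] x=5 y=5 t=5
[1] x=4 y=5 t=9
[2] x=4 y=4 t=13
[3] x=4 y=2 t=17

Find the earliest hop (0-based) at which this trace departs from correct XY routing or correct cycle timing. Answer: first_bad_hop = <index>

first_bad_hop = 3

  1: Δx=-1 Δy=+0 Δt=4 [ok]
  2: Δx=+0 Δy=-1 Δt=4 [ok]
  3: Δx=+0 Δy=-2 Δt=4 [BAD: non-unit step]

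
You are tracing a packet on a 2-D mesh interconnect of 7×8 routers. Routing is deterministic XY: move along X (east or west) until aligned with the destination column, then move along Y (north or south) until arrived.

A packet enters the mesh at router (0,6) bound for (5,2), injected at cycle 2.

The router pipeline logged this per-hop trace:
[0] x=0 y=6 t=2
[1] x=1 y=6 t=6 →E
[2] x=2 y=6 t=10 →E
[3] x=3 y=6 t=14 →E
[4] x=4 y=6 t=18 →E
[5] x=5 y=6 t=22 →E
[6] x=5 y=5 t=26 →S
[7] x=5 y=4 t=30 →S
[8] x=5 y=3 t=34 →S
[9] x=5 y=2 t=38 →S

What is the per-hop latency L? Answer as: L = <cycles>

L = 4

From hop 0 (2) to hop 1 (6): +4 cycles.
One hop costs L cycles, so L = 4.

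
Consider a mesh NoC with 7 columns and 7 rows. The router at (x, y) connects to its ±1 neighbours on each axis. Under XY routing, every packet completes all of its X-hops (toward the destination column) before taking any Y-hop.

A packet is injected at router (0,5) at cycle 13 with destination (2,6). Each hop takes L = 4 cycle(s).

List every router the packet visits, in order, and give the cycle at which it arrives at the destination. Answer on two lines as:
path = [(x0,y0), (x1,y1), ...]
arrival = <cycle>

path = [(0,5), (1,5), (2,5), (2,6)]
arrival = 25

#0 — 0,5 | c13
#1 — 1,5 | c17 | E
#2 — 2,5 | c21 | E
#3 — 2,6 | c25 | N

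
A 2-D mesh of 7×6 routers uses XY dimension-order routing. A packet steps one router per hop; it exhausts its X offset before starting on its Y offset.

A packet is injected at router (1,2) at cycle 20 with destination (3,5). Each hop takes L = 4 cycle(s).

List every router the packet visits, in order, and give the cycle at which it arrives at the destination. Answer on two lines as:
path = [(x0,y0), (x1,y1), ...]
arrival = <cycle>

[0] x=1 y=2 t=20
[1] x=2 y=2 t=24 →E
[2] x=3 y=2 t=28 →E
[3] x=3 y=3 t=32 →N
[4] x=3 y=4 t=36 →N
[5] x=3 y=5 t=40 →N

path = [(1,2), (2,2), (3,2), (3,3), (3,4), (3,5)]
arrival = 40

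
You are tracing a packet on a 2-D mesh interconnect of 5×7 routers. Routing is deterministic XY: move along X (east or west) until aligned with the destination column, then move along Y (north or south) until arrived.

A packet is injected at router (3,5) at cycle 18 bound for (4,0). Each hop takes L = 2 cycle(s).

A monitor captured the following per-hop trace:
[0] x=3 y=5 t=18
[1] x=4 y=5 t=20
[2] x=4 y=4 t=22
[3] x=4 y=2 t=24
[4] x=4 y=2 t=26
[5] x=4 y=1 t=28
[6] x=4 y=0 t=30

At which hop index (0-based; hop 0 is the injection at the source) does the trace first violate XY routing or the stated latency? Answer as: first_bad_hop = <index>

hop 1: step (+1,+0), +2 cyc — ok
hop 2: step (+0,-1), +2 cyc — ok
hop 3: step (+0,-2), +2 cyc — BAD: non-unit step

first_bad_hop = 3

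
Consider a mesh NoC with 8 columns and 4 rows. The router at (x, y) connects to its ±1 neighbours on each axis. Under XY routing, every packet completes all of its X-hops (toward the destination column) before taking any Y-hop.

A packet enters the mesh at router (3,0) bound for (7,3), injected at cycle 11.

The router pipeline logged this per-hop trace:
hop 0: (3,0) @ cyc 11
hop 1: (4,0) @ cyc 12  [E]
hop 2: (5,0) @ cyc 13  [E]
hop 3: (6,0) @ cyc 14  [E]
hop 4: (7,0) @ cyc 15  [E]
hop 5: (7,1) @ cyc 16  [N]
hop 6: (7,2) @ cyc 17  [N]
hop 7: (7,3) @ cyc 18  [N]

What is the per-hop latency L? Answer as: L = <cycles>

L = 1

Δcyc across hop 0→1: 12 − 11 = 1.
One hop costs L cycles, so L = 1.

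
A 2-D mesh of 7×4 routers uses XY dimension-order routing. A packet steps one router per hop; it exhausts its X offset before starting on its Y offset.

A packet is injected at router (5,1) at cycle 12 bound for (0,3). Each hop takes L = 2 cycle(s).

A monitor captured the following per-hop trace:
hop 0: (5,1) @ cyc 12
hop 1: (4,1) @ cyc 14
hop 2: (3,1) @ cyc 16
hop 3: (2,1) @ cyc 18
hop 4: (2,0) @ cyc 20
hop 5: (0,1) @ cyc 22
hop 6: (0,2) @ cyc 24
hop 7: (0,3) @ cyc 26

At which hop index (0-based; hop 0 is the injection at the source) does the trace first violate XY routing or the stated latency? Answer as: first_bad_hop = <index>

first_bad_hop = 4

  1: Δx=-1 Δy=+0 Δt=2 [ok]
  2: Δx=-1 Δy=+0 Δt=2 [ok]
  3: Δx=-1 Δy=+0 Δt=2 [ok]
  4: Δx=+0 Δy=-1 Δt=2 [BAD: Y-move but x=2≠0]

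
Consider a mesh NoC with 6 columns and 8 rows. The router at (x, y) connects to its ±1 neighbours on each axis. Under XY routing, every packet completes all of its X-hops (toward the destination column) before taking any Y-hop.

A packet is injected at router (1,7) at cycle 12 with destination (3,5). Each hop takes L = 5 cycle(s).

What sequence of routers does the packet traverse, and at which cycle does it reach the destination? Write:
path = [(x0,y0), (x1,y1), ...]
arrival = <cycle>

path = [(1,7), (2,7), (3,7), (3,6), (3,5)]
arrival = 32

hop 0: (1,7) @ cyc 12
hop 1: (2,7) @ cyc 17  [E]
hop 2: (3,7) @ cyc 22  [E]
hop 3: (3,6) @ cyc 27  [S]
hop 4: (3,5) @ cyc 32  [S]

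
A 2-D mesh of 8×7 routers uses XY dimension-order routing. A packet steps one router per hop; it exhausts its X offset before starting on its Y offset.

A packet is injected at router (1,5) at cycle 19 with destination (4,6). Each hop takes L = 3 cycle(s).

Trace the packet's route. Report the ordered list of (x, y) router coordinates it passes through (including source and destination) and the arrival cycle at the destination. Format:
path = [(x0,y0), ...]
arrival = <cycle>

#0 — 1,5 | c19
#1 — 2,5 | c22 | E
#2 — 3,5 | c25 | E
#3 — 4,5 | c28 | E
#4 — 4,6 | c31 | N

path = [(1,5), (2,5), (3,5), (4,5), (4,6)]
arrival = 31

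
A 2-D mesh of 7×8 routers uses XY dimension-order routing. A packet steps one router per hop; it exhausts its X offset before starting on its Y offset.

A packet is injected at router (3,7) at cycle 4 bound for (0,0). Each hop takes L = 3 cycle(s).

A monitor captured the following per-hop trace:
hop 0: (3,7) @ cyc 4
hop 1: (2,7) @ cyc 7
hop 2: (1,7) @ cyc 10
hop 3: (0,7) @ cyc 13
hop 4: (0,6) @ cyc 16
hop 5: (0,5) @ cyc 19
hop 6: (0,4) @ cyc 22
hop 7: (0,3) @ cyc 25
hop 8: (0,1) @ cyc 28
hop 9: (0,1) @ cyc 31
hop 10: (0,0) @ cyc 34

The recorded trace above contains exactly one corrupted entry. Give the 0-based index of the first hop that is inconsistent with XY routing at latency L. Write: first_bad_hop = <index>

first_bad_hop = 8

hop 1: step (-1,+0), +3 cyc — ok
hop 2: step (-1,+0), +3 cyc — ok
hop 3: step (-1,+0), +3 cyc — ok
hop 4: step (+0,-1), +3 cyc — ok
hop 5: step (+0,-1), +3 cyc — ok
hop 6: step (+0,-1), +3 cyc — ok
hop 7: step (+0,-1), +3 cyc — ok
hop 8: step (+0,-2), +3 cyc — BAD: non-unit step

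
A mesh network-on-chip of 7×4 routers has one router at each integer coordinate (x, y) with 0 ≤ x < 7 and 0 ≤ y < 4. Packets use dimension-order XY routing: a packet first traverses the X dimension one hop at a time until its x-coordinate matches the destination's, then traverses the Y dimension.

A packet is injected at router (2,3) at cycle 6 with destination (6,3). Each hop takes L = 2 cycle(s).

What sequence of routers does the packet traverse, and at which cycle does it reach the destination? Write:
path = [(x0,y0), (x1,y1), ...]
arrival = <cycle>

path = [(2,3), (3,3), (4,3), (5,3), (6,3)]
arrival = 14

hop 0: (2,3) @ cyc 6
hop 1: (3,3) @ cyc 8  [E]
hop 2: (4,3) @ cyc 10  [E]
hop 3: (5,3) @ cyc 12  [E]
hop 4: (6,3) @ cyc 14  [E]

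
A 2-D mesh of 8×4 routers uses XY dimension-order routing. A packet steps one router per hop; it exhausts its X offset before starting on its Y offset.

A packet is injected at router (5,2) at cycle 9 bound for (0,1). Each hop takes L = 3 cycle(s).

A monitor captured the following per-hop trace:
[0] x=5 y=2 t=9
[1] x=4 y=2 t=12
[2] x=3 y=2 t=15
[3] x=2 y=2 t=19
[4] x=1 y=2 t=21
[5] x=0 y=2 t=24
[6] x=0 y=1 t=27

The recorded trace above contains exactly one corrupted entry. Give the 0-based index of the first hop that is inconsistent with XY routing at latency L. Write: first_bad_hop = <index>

  1: Δx=-1 Δy=+0 Δt=3 [ok]
  2: Δx=-1 Δy=+0 Δt=3 [ok]
  3: Δx=-1 Δy=+0 Δt=4 [BAD: Δcyc=4≠L]

first_bad_hop = 3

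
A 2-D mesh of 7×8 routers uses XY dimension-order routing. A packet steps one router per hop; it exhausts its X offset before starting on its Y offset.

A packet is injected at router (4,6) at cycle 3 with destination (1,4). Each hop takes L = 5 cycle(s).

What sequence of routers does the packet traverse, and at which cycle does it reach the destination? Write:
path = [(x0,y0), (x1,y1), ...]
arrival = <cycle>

path = [(4,6), (3,6), (2,6), (1,6), (1,5), (1,4)]
arrival = 28

t=3: at (4,6)
t=8: at (3,6) after W
t=13: at (2,6) after W
t=18: at (1,6) after W
t=23: at (1,5) after S
t=28: at (1,4) after S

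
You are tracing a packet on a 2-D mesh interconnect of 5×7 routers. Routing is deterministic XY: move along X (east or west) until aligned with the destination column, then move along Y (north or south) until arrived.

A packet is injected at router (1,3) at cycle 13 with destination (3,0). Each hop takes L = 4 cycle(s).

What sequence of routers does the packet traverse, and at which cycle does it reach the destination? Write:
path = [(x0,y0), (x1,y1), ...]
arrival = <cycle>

path = [(1,3), (2,3), (3,3), (3,2), (3,1), (3,0)]
arrival = 33

t=13: at (1,3)
t=17: at (2,3) after E
t=21: at (3,3) after E
t=25: at (3,2) after S
t=29: at (3,1) after S
t=33: at (3,0) after S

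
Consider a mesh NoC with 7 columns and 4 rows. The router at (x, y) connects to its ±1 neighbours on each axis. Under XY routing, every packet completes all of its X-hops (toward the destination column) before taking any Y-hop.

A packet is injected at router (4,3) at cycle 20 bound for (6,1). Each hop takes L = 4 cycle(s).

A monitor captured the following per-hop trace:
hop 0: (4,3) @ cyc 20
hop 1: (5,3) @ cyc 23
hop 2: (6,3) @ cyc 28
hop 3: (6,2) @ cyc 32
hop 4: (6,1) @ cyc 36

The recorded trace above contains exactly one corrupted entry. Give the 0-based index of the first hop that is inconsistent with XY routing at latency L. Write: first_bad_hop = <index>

  1: Δx=+1 Δy=+0 Δt=3 [BAD: Δcyc=3≠L]

first_bad_hop = 1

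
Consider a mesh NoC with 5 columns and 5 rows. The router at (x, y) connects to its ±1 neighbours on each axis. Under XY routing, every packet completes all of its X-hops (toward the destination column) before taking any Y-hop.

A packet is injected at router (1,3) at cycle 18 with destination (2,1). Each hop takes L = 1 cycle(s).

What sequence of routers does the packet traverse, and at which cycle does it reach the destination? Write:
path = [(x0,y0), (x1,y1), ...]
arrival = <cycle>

path = [(1,3), (2,3), (2,2), (2,1)]
arrival = 21

t=18: at (1,3)
t=19: at (2,3) after E
t=20: at (2,2) after S
t=21: at (2,1) after S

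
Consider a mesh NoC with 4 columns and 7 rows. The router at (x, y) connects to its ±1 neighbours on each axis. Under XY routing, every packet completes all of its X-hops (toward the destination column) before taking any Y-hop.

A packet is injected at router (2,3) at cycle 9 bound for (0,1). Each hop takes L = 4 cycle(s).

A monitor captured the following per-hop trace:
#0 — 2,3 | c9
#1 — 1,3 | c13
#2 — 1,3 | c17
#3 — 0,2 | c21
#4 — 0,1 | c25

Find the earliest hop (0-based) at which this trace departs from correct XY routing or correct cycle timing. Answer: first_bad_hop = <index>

first_bad_hop = 2

hop 1: step (-1,+0), +4 cyc — ok
hop 2: step (+0,+0), +4 cyc — BAD: non-unit step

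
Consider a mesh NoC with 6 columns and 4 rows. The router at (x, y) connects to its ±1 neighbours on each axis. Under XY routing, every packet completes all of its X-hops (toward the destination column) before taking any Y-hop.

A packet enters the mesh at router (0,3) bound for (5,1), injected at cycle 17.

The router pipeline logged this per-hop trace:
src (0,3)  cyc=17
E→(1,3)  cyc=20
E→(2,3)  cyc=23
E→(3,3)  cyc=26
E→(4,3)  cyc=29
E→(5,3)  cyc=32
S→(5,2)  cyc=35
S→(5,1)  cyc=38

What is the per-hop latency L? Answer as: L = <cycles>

L = 3

Δcyc across hop 0→1: 20 − 17 = 3.
One hop costs L cycles, so L = 3.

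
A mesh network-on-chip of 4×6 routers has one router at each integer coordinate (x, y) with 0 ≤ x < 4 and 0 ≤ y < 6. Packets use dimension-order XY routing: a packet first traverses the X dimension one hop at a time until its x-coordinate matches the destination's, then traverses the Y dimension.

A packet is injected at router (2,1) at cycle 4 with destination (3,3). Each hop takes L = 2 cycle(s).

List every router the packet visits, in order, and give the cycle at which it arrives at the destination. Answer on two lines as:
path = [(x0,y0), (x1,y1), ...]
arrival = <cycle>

src (2,1)  cyc=4
E→(3,1)  cyc=6
N→(3,2)  cyc=8
N→(3,3)  cyc=10

path = [(2,1), (3,1), (3,2), (3,3)]
arrival = 10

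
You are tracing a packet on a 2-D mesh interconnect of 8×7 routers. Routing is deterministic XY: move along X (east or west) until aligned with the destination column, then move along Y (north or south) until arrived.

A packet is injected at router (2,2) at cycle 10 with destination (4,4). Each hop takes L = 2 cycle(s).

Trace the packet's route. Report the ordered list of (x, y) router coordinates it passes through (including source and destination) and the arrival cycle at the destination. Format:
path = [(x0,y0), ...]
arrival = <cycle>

src (2,2)  cyc=10
E→(3,2)  cyc=12
E→(4,2)  cyc=14
N→(4,3)  cyc=16
N→(4,4)  cyc=18

path = [(2,2), (3,2), (4,2), (4,3), (4,4)]
arrival = 18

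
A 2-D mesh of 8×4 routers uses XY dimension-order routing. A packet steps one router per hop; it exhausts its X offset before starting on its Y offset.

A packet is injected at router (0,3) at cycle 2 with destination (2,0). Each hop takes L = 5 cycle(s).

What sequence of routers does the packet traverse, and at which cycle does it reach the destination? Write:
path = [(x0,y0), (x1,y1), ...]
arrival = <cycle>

path = [(0,3), (1,3), (2,3), (2,2), (2,1), (2,0)]
arrival = 27

#0 — 0,3 | c2
#1 — 1,3 | c7 | E
#2 — 2,3 | c12 | E
#3 — 2,2 | c17 | S
#4 — 2,1 | c22 | S
#5 — 2,0 | c27 | S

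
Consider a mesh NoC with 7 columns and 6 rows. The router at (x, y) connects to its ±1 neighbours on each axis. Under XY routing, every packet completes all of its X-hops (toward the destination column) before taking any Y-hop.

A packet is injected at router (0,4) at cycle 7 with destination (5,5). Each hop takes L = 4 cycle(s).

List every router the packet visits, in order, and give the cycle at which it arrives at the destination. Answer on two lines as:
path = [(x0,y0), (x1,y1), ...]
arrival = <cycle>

path = [(0,4), (1,4), (2,4), (3,4), (4,4), (5,4), (5,5)]
arrival = 31

t=7: at (0,4)
t=11: at (1,4) after E
t=15: at (2,4) after E
t=19: at (3,4) after E
t=23: at (4,4) after E
t=27: at (5,4) after E
t=31: at (5,5) after N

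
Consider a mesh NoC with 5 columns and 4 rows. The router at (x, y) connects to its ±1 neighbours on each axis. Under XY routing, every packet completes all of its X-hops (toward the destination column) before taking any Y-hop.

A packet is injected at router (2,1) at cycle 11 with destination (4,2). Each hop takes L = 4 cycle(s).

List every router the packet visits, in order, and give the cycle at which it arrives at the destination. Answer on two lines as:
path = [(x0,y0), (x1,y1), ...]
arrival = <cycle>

path = [(2,1), (3,1), (4,1), (4,2)]
arrival = 23

  0. router=(2,1) cycle=11 (inject)
  1. router=(3,1) cycle=15 dir=E
  2. router=(4,1) cycle=19 dir=E
  3. router=(4,2) cycle=23 dir=N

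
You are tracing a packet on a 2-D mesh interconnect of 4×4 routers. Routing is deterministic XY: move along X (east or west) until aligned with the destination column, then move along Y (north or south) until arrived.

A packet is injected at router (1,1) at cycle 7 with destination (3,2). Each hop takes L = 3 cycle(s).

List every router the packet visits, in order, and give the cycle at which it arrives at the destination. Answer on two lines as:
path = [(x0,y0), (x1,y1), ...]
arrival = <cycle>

src (1,1)  cyc=7
E→(2,1)  cyc=10
E→(3,1)  cyc=13
N→(3,2)  cyc=16

path = [(1,1), (2,1), (3,1), (3,2)]
arrival = 16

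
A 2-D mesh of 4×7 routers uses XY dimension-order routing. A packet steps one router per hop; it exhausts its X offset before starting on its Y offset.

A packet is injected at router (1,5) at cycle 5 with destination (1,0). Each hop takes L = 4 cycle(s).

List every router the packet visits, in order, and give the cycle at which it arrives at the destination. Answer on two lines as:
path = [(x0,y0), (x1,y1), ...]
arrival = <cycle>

path = [(1,5), (1,4), (1,3), (1,2), (1,1), (1,0)]
arrival = 25

src (1,5)  cyc=5
S→(1,4)  cyc=9
S→(1,3)  cyc=13
S→(1,2)  cyc=17
S→(1,1)  cyc=21
S→(1,0)  cyc=25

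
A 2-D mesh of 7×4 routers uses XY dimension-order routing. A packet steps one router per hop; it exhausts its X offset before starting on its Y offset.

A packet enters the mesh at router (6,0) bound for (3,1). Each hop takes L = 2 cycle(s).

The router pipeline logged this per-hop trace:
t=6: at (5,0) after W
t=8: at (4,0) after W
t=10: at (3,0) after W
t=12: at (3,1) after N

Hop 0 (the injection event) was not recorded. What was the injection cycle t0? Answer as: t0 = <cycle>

t0 = 4

The first recorded entry is hop 1 at cycle 6.
t0 = cyc[1] − L = 6 − 2 = 4.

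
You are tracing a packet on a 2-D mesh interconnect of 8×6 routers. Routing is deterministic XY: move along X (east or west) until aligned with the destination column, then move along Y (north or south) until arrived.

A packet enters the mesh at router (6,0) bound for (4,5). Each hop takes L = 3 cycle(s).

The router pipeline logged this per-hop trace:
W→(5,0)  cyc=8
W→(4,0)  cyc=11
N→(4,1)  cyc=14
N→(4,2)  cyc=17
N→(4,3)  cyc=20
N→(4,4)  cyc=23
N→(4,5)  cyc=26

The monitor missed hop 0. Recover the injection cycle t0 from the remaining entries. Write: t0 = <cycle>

At hop 1 the cycle is 8; in general cyc_k = t0 + kL.
Subtract one hop: t0 = 8 − 3 = 5.

t0 = 5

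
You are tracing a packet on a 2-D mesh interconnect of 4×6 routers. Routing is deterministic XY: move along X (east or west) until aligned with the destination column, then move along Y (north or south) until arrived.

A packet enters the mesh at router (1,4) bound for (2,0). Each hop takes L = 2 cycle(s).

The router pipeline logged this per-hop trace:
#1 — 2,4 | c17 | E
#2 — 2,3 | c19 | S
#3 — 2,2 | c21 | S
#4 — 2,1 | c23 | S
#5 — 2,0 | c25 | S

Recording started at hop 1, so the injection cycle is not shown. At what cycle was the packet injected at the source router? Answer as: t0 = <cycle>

t0 = 15

At hop 1 the cycle is 17; in general cyc_k = t0 + kL.
Subtract one hop: t0 = 17 − 2 = 15.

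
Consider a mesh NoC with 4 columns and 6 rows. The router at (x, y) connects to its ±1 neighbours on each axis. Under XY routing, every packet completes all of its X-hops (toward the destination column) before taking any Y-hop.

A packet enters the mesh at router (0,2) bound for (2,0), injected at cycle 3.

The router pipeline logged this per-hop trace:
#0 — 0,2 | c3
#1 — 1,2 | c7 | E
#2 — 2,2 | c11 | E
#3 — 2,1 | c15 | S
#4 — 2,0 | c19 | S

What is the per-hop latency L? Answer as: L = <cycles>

L = 4

From hop 0 (3) to hop 1 (7): +4 cycles.
Per-hop latency L = Δcyc = 4.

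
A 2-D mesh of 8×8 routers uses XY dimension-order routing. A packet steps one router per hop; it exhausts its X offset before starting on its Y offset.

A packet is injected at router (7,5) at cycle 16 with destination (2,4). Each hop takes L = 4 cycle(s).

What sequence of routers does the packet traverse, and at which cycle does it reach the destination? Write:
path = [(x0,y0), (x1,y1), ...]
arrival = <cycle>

path = [(7,5), (6,5), (5,5), (4,5), (3,5), (2,5), (2,4)]
arrival = 40

[0] x=7 y=5 t=16
[1] x=6 y=5 t=20 →W
[2] x=5 y=5 t=24 →W
[3] x=4 y=5 t=28 →W
[4] x=3 y=5 t=32 →W
[5] x=2 y=5 t=36 →W
[6] x=2 y=4 t=40 →S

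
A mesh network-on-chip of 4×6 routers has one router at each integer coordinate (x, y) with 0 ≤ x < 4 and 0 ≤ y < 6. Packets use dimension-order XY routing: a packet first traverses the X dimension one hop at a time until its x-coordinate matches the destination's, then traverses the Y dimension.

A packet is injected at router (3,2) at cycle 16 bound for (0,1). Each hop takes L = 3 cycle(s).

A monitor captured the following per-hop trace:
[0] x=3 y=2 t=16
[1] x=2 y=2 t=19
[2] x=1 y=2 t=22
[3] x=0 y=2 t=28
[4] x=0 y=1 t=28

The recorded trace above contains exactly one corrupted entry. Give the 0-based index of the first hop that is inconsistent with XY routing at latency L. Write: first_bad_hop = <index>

  1: Δx=-1 Δy=+0 Δt=3 [ok]
  2: Δx=-1 Δy=+0 Δt=3 [ok]
  3: Δx=-1 Δy=+0 Δt=6 [BAD: Δcyc=6≠L]

first_bad_hop = 3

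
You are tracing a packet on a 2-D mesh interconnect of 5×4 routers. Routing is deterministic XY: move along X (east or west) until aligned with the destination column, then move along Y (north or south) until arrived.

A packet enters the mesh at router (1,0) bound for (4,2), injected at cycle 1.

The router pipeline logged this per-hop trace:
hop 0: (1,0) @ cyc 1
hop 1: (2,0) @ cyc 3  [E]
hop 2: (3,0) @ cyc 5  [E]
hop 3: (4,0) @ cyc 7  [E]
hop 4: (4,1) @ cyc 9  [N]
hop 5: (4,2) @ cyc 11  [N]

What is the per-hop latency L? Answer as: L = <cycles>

Δcyc across hop 0→1: 3 − 1 = 2.
Per-hop latency L = Δcyc = 2.

L = 2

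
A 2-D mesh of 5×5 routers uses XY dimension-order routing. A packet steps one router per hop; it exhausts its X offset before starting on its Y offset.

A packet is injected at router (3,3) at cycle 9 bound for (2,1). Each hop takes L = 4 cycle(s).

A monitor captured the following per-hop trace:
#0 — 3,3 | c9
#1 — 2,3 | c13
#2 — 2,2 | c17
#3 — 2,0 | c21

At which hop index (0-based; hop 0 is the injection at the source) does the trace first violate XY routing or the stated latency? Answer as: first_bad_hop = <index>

check 1→ d=(-1,0) cyc+4: ok
check 2→ d=(0,-1) cyc+4: ok
check 3→ d=(0,-2) cyc+4: BAD: non-unit step

first_bad_hop = 3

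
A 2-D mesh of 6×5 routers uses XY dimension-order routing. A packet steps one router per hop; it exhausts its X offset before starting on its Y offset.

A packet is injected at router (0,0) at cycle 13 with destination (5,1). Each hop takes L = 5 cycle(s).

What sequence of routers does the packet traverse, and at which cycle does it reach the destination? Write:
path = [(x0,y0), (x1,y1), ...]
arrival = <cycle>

hop 0: (0,0) @ cyc 13
hop 1: (1,0) @ cyc 18  [E]
hop 2: (2,0) @ cyc 23  [E]
hop 3: (3,0) @ cyc 28  [E]
hop 4: (4,0) @ cyc 33  [E]
hop 5: (5,0) @ cyc 38  [E]
hop 6: (5,1) @ cyc 43  [N]

path = [(0,0), (1,0), (2,0), (3,0), (4,0), (5,0), (5,1)]
arrival = 43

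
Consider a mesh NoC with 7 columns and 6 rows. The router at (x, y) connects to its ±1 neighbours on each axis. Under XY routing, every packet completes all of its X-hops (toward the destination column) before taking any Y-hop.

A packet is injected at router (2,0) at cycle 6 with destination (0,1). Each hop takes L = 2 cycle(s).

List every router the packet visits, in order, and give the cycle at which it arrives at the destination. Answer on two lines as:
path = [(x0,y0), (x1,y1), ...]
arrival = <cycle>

path = [(2,0), (1,0), (0,0), (0,1)]
arrival = 12

#0 — 2,0 | c6
#1 — 1,0 | c8 | W
#2 — 0,0 | c10 | W
#3 — 0,1 | c12 | N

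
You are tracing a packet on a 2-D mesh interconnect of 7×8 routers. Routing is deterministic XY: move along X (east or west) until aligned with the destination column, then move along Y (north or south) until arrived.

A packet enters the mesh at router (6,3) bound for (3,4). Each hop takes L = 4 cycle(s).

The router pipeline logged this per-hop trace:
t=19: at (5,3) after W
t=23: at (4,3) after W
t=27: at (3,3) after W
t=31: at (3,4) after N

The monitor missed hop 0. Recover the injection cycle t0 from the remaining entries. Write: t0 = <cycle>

t0 = 15

Hop 1 reached at cycle 19; hop k is at t0 + k·L.
Subtract one hop: t0 = 19 − 4 = 15.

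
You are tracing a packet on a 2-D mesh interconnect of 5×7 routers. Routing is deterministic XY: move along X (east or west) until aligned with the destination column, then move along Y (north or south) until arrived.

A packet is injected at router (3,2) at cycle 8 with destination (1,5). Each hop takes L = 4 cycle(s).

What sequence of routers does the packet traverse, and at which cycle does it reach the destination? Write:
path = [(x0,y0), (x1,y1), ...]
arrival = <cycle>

path = [(3,2), (2,2), (1,2), (1,3), (1,4), (1,5)]
arrival = 28

#0 — 3,2 | c8
#1 — 2,2 | c12 | W
#2 — 1,2 | c16 | W
#3 — 1,3 | c20 | N
#4 — 1,4 | c24 | N
#5 — 1,5 | c28 | N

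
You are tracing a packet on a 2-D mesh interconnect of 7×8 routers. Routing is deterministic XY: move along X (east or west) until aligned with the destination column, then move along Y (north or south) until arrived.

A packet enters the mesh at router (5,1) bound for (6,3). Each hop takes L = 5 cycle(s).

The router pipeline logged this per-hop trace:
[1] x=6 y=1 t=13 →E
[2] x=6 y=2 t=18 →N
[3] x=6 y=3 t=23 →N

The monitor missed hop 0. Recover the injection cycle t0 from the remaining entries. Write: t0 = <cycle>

t0 = 8

cyc[1] = 13 and cyc[k] = t0 + k·L for every k.
So t0 = 13 − 1·5 = 8.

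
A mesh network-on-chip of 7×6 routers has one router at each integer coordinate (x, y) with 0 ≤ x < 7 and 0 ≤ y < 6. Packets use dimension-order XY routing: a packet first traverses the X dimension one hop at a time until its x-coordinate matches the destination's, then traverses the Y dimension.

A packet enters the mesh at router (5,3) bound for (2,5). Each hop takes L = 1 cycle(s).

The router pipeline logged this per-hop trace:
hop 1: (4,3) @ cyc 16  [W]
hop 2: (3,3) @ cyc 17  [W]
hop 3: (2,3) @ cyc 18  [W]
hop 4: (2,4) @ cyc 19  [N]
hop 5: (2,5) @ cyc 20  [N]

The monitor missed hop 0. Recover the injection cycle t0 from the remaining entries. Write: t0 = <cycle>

Hop 1 reached at cycle 16; hop k is at t0 + k·L.
t0 = cyc[1] − L = 16 − 1 = 15.

t0 = 15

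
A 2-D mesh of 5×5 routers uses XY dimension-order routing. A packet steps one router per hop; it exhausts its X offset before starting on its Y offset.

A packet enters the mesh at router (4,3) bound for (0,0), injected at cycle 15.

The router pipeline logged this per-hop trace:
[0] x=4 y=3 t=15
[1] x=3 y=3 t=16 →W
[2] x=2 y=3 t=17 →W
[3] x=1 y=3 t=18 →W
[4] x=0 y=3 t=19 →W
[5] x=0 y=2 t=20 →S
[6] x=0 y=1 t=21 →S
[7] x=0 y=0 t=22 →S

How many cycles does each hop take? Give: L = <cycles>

L = 1

From hop 0 (15) to hop 1 (16): +1 cycles.
Each hop adds L, hence L = 1.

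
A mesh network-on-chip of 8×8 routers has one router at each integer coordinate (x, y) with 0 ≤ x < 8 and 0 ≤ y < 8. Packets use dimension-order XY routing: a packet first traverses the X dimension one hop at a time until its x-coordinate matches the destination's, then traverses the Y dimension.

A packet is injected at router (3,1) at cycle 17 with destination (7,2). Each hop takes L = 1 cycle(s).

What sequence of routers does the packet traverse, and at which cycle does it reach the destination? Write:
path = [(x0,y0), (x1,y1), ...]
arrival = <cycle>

t=17: at (3,1)
t=18: at (4,1) after E
t=19: at (5,1) after E
t=20: at (6,1) after E
t=21: at (7,1) after E
t=22: at (7,2) after N

path = [(3,1), (4,1), (5,1), (6,1), (7,1), (7,2)]
arrival = 22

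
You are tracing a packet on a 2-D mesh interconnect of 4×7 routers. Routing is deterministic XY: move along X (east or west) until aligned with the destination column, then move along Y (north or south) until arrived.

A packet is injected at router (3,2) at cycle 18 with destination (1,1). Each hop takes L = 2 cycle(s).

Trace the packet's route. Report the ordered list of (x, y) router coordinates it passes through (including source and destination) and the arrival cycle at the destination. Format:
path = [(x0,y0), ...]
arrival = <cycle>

path = [(3,2), (2,2), (1,2), (1,1)]
arrival = 24

src (3,2)  cyc=18
W→(2,2)  cyc=20
W→(1,2)  cyc=22
S→(1,1)  cyc=24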